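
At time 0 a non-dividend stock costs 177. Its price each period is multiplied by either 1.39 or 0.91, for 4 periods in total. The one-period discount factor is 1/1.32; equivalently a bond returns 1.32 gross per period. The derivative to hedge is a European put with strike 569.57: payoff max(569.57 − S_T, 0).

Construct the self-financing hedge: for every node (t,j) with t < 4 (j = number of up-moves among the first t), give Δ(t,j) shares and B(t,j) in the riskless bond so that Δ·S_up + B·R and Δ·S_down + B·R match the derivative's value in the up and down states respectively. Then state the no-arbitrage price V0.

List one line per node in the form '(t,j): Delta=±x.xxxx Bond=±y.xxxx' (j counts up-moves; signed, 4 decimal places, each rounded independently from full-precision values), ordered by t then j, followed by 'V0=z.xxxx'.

Since d<R<u, set p* = (R−d)/(u−d) = 0.8542; price each node as the discounted p*-expectation of its children.
Terminal payoffs: V(4,0)=448.1923, V(4,1)=384.1689, V(4,2)=286.3750, V(4,3)=136.9973, V(4,4)=0.0000
(3,0): S=133.3821. Δ = (V_up−V_dn)/(S_up−S_dn) = (384.1689−448.1923)/(185.4011−121.3777) = -1.0000. V = [p*·384.1689 + (1−p*)·448.1923]/1.32 = 298.1104. B = V − Δ·S = 431.4924.
(3,1): S=203.7374. Δ = (V_up−V_dn)/(S_up−S_dn) = (286.3750−384.1689)/(283.1950−185.4011) = -1.0000. V = [p*·286.3750 + (1−p*)·384.1689]/1.32 = 227.7550. B = V − Δ·S = 431.4924.
(3,2): S=311.2033. Δ = (V_up−V_dn)/(S_up−S_dn) = (136.9973−286.3750)/(432.5727−283.1950) = -1.0000. V = [p*·136.9973 + (1−p*)·286.3750]/1.32 = 120.2891. B = V − Δ·S = 431.4924.
(3,3): S=475.3546. Δ = (V_up−V_dn)/(S_up−S_dn) = (0.0000−136.9973)/(660.7428−432.5727) = -0.6004. V = [p*·0.0000 + (1−p*)·136.9973]/1.32 = 15.1354. B = V − Δ·S = 300.5466.
(2,0): S=146.5737. Δ = (V_up−V_dn)/(S_up−S_dn) = (227.7550−298.1104)/(203.7374−133.3821) = -1.0000. V = [p*·227.7550 + (1−p*)·298.1104]/1.32 = 180.3145. B = V − Δ·S = 326.8882.
(2,1): S=223.8873. Δ = (V_up−V_dn)/(S_up−S_dn) = (120.2891−227.7550)/(311.2033−203.7374) = -1.0000. V = [p*·120.2891 + (1−p*)·227.7550]/1.32 = 103.0009. B = V − Δ·S = 326.8882.
(2,2): S=341.9817. Δ = (V_up−V_dn)/(S_up−S_dn) = (15.1354−120.2891)/(475.3546−311.2033) = -0.6406. V = [p*·15.1354 + (1−p*)·120.2891]/1.32 = 23.0836. B = V − Δ·S = 242.1537.
(1,0): S=161.0700. Δ = (V_up−V_dn)/(S_up−S_dn) = (103.0009−180.3145)/(223.8873−146.5737) = -1.0000. V = [p*·103.0009 + (1−p*)·180.3145]/1.32 = 86.5726. B = V − Δ·S = 247.6426.
(1,1): S=246.0300. Δ = (V_up−V_dn)/(S_up−S_dn) = (23.0836−103.0009)/(341.9817−223.8873) = -0.6767. V = [p*·23.0836 + (1−p*)·103.0009]/1.32 = 26.3168. B = V − Δ·S = 192.8112.
(0,0): S=177.0000. Δ = (V_up−V_dn)/(S_up−S_dn) = (26.3168−86.5726)/(246.0300−161.0700) = -0.7092. V = [p*·26.3168 + (1−p*)·86.5726]/1.32 = 26.5940. B = V − Δ·S = 152.1269.
Self-financing check: at every node Δ·S+B equals the discounted successor values.

(0,0): Delta=-0.7092 Bond=152.1269
(1,0): Delta=-1.0000 Bond=247.6426
(1,1): Delta=-0.6767 Bond=192.8112
(2,0): Delta=-1.0000 Bond=326.8882
(2,1): Delta=-1.0000 Bond=326.8882
(2,2): Delta=-0.6406 Bond=242.1537
(3,0): Delta=-1.0000 Bond=431.4924
(3,1): Delta=-1.0000 Bond=431.4924
(3,2): Delta=-1.0000 Bond=431.4924
(3,3): Delta=-0.6004 Bond=300.5466
V0=26.5940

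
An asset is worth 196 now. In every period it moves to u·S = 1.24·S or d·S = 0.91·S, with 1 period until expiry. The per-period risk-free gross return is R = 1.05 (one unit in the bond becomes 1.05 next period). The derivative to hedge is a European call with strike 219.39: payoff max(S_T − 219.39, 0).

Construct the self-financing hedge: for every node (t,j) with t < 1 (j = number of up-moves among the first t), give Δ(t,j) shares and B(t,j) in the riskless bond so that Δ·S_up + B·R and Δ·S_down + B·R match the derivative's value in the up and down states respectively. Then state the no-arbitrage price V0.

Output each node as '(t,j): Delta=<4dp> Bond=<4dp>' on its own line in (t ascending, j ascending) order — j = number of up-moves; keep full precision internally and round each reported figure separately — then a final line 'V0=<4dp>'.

The replicating-portfolio and risk-neutral prices coincide; use p* = (1.05−0.91)/(1.24−0.91) = 0.4242 for the latter.
Payoff layer (t=1): V(1,0)=0.0000, V(1,1)=23.6500
(0,0): S=196.0000. Δ = (V_up−V_dn)/(S_up−S_dn) = (23.6500−0.0000)/(243.0400−178.3600) = 0.3656. V = [p*·23.6500 + (1−p*)·0.0000]/1.05 = 9.5556. B = V − Δ·S = -62.1111.
Self-financing check: at every node Δ·S+B equals the discounted successor values.

(0,0): Delta=0.3656 Bond=-62.1111
V0=9.5556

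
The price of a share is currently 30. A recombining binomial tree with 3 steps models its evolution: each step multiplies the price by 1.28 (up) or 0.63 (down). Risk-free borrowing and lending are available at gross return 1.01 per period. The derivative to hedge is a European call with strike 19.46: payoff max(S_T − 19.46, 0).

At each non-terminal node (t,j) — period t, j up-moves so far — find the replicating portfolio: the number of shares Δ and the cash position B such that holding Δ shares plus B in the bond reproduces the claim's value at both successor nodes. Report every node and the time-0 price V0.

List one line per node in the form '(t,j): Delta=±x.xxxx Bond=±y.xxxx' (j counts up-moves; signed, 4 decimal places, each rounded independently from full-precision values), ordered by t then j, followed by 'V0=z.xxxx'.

Under the risk-neutral measure, an up-move has probability p* = (R−d)/(u−d) = 0.5846 and values discount at R = 1.01.
Terminal values V(3,·): V(3,0)=0.0000, V(3,1)=0.0000, V(3,2)=11.5058, V(3,3)=43.4546
Node (2,0) S=11.9070: V=(p*·0.0000+(1−p*)·0.0000)/1.01=0.0000; Δ=(0.0000−0.0000)/(15.2410−7.5014)=0.0000; B=V−Δ·S=0.0000
Node (2,1) S=24.1920: V=(p*·11.5058+(1−p*)·0.0000)/1.01=6.6598; Δ=(11.5058−0.0000)/(30.9658−15.2410)=0.7317; B=V−Δ·S=-11.0413
Node (2,2) S=49.1520: V=(p*·43.4546+(1−p*)·11.5058)/1.01=29.8847; Δ=(43.4546−11.5058)/(62.9146−30.9658)=1.0000; B=V−Δ·S=-19.2673
Node (1,0) S=18.9000: V=(p*·6.6598+(1−p*)·0.0000)/1.01=3.8549; Δ=(6.6598−0.0000)/(24.1920−11.9070)=0.5421; B=V−Δ·S=-6.3910
Node (1,1) S=38.4000: V=(p*·29.8847+(1−p*)·6.6598)/1.01=20.0371; Δ=(29.8847−6.6598)/(49.1520−24.1920)=0.9305; B=V−Δ·S=-15.6934
Node (0,0) S=30.0000: V=(p*·20.0371+(1−p*)·3.8549)/1.01=13.1834; Δ=(20.0371−3.8549)/(38.4000−18.9000)=0.8299; B=V−Δ·S=-11.7122
The time-0 hedge costs 13.1834, which is the no-arbitrage price.

(0,0): Delta=0.8299 Bond=-11.7122
(1,0): Delta=0.5421 Bond=-6.3910
(1,1): Delta=0.9305 Bond=-15.6934
(2,0): Delta=0.0000 Bond=0.0000
(2,1): Delta=0.7317 Bond=-11.0413
(2,2): Delta=1.0000 Bond=-19.2673
V0=13.1834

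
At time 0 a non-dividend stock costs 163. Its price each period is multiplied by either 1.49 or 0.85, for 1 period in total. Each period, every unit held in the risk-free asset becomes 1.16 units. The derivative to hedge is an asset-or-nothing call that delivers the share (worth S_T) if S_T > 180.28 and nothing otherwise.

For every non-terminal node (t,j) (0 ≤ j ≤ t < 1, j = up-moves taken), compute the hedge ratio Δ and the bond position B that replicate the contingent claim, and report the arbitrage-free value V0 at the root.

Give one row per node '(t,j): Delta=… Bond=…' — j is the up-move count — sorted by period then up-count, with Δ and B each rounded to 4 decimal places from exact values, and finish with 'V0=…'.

The replicating-portfolio and risk-neutral prices coincide; use p* = (1.16−0.85)/(1.49−0.85) = 0.4844 for the latter.
Terminal values V(1,·): V(1,0)=0.0000, V(1,1)=242.8700
Node (0,0) S=163.0000: V=(p*·242.8700+(1−p*)·0.0000)/1.16=101.4139; Δ=(242.8700−0.0000)/(242.8700−138.5500)=2.3281; B=V−Δ·S=-278.0704
Root portfolio cost Δ·163+B reproduces V0=101.4139.

(0,0): Delta=2.3281 Bond=-278.0704
V0=101.4139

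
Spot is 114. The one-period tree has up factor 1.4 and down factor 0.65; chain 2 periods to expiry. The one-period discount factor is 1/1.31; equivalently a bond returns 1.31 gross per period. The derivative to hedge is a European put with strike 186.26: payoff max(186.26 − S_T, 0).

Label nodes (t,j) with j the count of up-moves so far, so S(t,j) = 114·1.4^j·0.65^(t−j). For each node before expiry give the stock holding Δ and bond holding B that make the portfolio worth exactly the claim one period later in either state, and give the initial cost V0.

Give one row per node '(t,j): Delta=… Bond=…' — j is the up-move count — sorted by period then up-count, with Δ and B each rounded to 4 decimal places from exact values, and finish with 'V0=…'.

Risk-neutral probability p* = (R−d)/(u−d) = (1.31−0.65)/(1.4−0.65) = 0.8800.
Payoff layer (t=2): V(2,0)=138.0950, V(2,1)=82.5200, V(2,2)=0.0000
(1,0): S=74.1000. Δ = (V_up−V_dn)/(S_up−S_dn) = (82.5200−138.0950)/(103.7400−48.1650) = -1.0000. V = [p*·82.5200 + (1−p*)·138.0950]/1.31 = 68.0832. B = V − Δ·S = 142.1832.
(1,1): S=159.6000. Δ = (V_up−V_dn)/(S_up−S_dn) = (0.0000−82.5200)/(223.4400−103.7400) = -0.6894. V = [p*·0.0000 + (1−p*)·82.5200]/1.31 = 7.5591. B = V − Δ·S = 117.5858.
(0,0): S=114.0000. Δ = (V_up−V_dn)/(S_up−S_dn) = (7.5591−68.0832)/(159.6000−74.1000) = -0.7079. V = [p*·7.5591 + (1−p*)·68.0832]/1.31 = 11.3145. B = V − Δ·S = 92.0133.
Each (Δ,B) replicates both successor values, so the strategy is self-financing and V0 is arbitrage-free.

(0,0): Delta=-0.7079 Bond=92.0133
(1,0): Delta=-1.0000 Bond=142.1832
(1,1): Delta=-0.6894 Bond=117.5858
V0=11.3145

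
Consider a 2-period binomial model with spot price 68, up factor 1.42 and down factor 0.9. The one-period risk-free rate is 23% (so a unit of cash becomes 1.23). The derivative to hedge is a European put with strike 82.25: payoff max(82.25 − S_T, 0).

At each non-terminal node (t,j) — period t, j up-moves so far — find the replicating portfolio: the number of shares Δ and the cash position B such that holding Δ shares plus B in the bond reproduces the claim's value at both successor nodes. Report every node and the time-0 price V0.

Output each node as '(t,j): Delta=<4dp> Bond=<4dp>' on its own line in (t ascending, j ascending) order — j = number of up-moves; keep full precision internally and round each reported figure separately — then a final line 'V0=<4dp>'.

No-arbitrage ⇒ martingale measure with p* = (R−d)/(u−d) = 0.6346.
At expiry t=2: V(2,0)=27.1700, V(2,1)=0.0000, V(2,2)=0.0000
  t=1,j=0: stock 61.2000 → up 86.9040 (V=0.0000), down 55.0800 (V=27.1700). Price 8.0711; hedge Δ=-0.8538, bond B=60.3211.
  t=1,j=1: stock 96.5600 → up 137.1152 (V=0.0000), down 86.9040 (V=0.0000). Price 0.0000; hedge Δ=0.0000, bond B=0.0000.
  t=0,j=0: stock 68.0000 → up 96.5600 (V=0.0000), down 61.2000 (V=8.0711). Price 2.3976; hedge Δ=-0.2283, bond B=17.9190.
The time-0 hedge costs 2.3976, which is the no-arbitrage price.

(0,0): Delta=-0.2283 Bond=17.9190
(1,0): Delta=-0.8538 Bond=60.3211
(1,1): Delta=0.0000 Bond=0.0000
V0=2.3976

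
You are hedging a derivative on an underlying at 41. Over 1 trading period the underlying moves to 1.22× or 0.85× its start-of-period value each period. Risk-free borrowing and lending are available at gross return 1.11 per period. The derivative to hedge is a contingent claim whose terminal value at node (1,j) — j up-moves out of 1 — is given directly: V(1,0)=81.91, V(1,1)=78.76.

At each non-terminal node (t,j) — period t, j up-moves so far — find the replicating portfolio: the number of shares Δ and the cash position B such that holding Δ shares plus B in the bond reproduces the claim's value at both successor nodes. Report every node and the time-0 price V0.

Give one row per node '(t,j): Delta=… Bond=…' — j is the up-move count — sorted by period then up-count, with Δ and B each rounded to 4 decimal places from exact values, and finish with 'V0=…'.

The replicating-portfolio and risk-neutral prices coincide; use p* = (1.11−0.85)/(1.22−0.85) = 0.7027 for the latter.
Terminal payoffs: V(1,0)=81.9100, V(1,1)=78.7600
(0,0): S=41.0000. Δ = (V_up−V_dn)/(S_up−S_dn) = (78.7600−81.9100)/(50.0200−34.8500) = -0.2076. V = [p*·78.7600 + (1−p*)·81.9100]/1.11 = 71.7986. B = V − Δ·S = 80.3121.
The time-0 hedge costs 71.7986, which is the no-arbitrage price.

(0,0): Delta=-0.2076 Bond=80.3121
V0=71.7986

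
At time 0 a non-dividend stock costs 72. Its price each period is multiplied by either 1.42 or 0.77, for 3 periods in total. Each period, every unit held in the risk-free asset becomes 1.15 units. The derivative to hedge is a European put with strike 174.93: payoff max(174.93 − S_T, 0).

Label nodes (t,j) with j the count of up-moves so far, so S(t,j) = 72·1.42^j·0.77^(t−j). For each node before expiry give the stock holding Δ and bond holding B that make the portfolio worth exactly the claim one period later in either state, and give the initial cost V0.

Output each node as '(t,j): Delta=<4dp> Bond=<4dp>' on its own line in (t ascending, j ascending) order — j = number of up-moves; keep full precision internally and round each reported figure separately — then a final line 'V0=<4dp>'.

No-arbitrage ⇒ martingale measure with p* = (R−d)/(u−d) = 0.5846.
Terminal values V(3,·): V(3,0)=142.0596, V(3,1)=114.3119, V(3,2)=63.1408, V(3,3)=0.0000
(2,0): S=42.6888. Δ = (V_up−V_dn)/(S_up−S_dn) = (114.3119−142.0596)/(60.6181−32.8704) = -1.0000. V = [p*·114.3119 + (1−p*)·142.0596]/1.15 = 109.4242. B = V − Δ·S = 152.1130.
(2,1): S=78.7248. Δ = (V_up−V_dn)/(S_up−S_dn) = (63.1408−114.3119)/(111.7892−60.6181) = -1.0000. V = [p*·63.1408 + (1−p*)·114.3119]/1.15 = 73.3882. B = V − Δ·S = 152.1130.
(2,2): S=145.1808. Δ = (V_up−V_dn)/(S_up−S_dn) = (0.0000−63.1408)/(206.1567−111.7892) = -0.6691. V = [p*·0.0000 + (1−p*)·63.1408]/1.15 = 22.8067. B = V − Δ·S = 119.9464.
(1,0): S=55.4400. Δ = (V_up−V_dn)/(S_up−S_dn) = (73.3882−109.4242)/(78.7248−42.6888) = -1.0000. V = [p*·73.3882 + (1−p*)·109.4242]/1.15 = 76.8322. B = V − Δ·S = 132.2722.
(1,1): S=102.2400. Δ = (V_up−V_dn)/(S_up−S_dn) = (22.8067−73.3882)/(145.1808−78.7248) = -0.7611. V = [p*·22.8067 + (1−p*)·73.3882]/1.15 = 38.1022. B = V − Δ·S = 115.9199.
(0,0): S=72.0000. Δ = (V_up−V_dn)/(S_up−S_dn) = (38.1022−76.8322)/(102.2400−55.4400) = -0.8276. V = [p*·38.1022 + (1−p*)·76.8322]/1.15 = 47.1218. B = V − Δ·S = 106.7064.
The time-0 hedge costs 47.1218, which is the no-arbitrage price.

(0,0): Delta=-0.8276 Bond=106.7064
(1,0): Delta=-1.0000 Bond=132.2722
(1,1): Delta=-0.7611 Bond=115.9199
(2,0): Delta=-1.0000 Bond=152.1130
(2,1): Delta=-1.0000 Bond=152.1130
(2,2): Delta=-0.6691 Bond=119.9464
V0=47.1218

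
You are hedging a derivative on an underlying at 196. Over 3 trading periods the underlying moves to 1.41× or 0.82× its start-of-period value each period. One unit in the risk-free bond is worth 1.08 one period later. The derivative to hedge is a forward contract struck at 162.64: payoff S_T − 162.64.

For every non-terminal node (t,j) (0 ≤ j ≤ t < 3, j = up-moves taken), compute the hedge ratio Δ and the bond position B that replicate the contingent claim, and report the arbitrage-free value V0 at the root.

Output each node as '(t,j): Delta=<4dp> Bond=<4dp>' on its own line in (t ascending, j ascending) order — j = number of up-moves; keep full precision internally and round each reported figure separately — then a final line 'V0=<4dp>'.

(0,0): Delta=1.0000 Bond=-129.1089
(1,0): Delta=1.0000 Bond=-139.4376
(1,1): Delta=1.0000 Bond=-139.4376
(2,0): Delta=1.0000 Bond=-150.5926
(2,1): Delta=1.0000 Bond=-150.5926
(2,2): Delta=1.0000 Bond=-150.5926
V0=66.8911

Risk-neutral probability p* = (R−d)/(u−d) = (1.08−0.82)/(1.41−0.82) = 0.4407.
Terminal values V(3,·): V(3,0)=-54.5719, V(3,1)=23.1845, V(3,2)=156.8874, V(3,3)=386.7913
Node (2,0) S=131.7904: V=(p*·23.1845+(1−p*)·-54.5719)/1.08=-18.8022; Δ=(23.1845−-54.5719)/(185.8245−108.0681)=1.0000; B=V−Δ·S=-150.5926
Node (2,1) S=226.6152: V=(p*·156.8874+(1−p*)·23.1845)/1.08=76.0226; Δ=(156.8874−23.1845)/(319.5274−185.8245)=1.0000; B=V−Δ·S=-150.5926
Node (2,2) S=389.6676: V=(p*·386.7913+(1−p*)·156.8874)/1.08=239.0750; Δ=(386.7913−156.8874)/(549.4313−319.5274)=1.0000; B=V−Δ·S=-150.5926
Node (1,0) S=160.7200: V=(p*·76.0226+(1−p*)·-18.8022)/1.08=21.2824; Δ=(76.0226−-18.8022)/(226.6152−131.7904)=1.0000; B=V−Δ·S=-139.4376
Node (1,1) S=276.3600: V=(p*·239.0750+(1−p*)·76.0226)/1.08=136.9224; Δ=(239.0750−76.0226)/(389.6676−226.6152)=1.0000; B=V−Δ·S=-139.4376
Node (0,0) S=196.0000: V=(p*·136.9224+(1−p*)·21.2824)/1.08=66.8911; Δ=(136.9224−21.2824)/(276.3600−160.7200)=1.0000; B=V−Δ·S=-129.1089
Root portfolio cost Δ·196+B reproduces V0=66.8911.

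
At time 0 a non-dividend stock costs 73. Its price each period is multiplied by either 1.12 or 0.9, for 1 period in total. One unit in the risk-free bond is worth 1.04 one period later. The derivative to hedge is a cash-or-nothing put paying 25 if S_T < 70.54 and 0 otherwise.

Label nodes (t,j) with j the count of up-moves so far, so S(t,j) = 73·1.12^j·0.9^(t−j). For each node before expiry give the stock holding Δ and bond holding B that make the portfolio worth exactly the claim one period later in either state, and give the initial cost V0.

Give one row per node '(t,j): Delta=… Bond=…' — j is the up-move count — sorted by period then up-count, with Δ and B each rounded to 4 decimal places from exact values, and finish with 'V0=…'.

Since d<R<u, set p* = (R−d)/(u−d) = 0.6364; price each node as the discounted p*-expectation of its children.
Terminal values V(1,·): V(1,0)=25.0000, V(1,1)=0.0000
Node (0,0) S=73.0000: V=(p*·0.0000+(1−p*)·25.0000)/1.04=8.7413; Δ=(0.0000−25.0000)/(81.7600−65.7000)=-1.5567; B=V−Δ·S=122.3776
Each (Δ,B) replicates both successor values, so the strategy is self-financing and V0 is arbitrage-free.

(0,0): Delta=-1.5567 Bond=122.3776
V0=8.7413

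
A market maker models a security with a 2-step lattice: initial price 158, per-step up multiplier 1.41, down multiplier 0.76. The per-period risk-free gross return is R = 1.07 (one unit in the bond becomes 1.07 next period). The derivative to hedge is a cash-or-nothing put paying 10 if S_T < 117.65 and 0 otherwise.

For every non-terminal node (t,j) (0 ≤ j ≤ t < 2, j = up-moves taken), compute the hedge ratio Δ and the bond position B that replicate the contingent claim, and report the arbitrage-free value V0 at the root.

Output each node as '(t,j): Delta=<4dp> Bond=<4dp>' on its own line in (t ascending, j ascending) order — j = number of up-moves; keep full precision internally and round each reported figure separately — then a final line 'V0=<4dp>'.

(0,0): Delta=-0.0476 Bond=9.9107
(1,0): Delta=-0.1281 Bond=20.2732
(1,1): Delta=0.0000 Bond=0.0000
V0=2.3898

Since d<R<u, set p* = (R−d)/(u−d) = 0.4769; price each node as the discounted p*-expectation of its children.
Payoff layer (t=2): V(2,0)=10.0000, V(2,1)=0.0000, V(2,2)=0.0000
Node (1,0) S=120.0800: V=(p*·0.0000+(1−p*)·10.0000)/1.07=4.8886; Δ=(0.0000−10.0000)/(169.3128−91.2608)=-0.1281; B=V−Δ·S=20.2732
Node (1,1) S=222.7800: V=(p*·0.0000+(1−p*)·0.0000)/1.07=0.0000; Δ=(0.0000−0.0000)/(314.1198−169.3128)=0.0000; B=V−Δ·S=0.0000
Node (0,0) S=158.0000: V=(p*·0.0000+(1−p*)·4.8886)/1.07=2.3898; Δ=(0.0000−4.8886)/(222.7800−120.0800)=-0.0476; B=V−Δ·S=9.9107
Self-financing check: at every node Δ·S+B equals the discounted successor values.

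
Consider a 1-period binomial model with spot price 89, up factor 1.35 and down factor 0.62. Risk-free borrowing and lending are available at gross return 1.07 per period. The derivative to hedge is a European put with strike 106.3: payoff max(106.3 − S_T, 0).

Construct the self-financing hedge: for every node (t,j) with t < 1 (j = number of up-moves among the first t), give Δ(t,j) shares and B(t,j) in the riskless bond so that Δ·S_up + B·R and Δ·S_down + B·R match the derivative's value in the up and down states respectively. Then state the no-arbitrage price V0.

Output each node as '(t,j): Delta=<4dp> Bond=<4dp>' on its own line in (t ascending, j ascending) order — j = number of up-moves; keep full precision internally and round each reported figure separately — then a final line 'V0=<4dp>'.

No-arbitrage ⇒ martingale measure with p* = (R−d)/(u−d) = 0.6164.
At expiry t=1: V(1,0)=51.1200, V(1,1)=0.0000
  t=0,j=0: stock 89.0000 → up 120.1500 (V=0.0000), down 55.1800 (V=51.1200). Price 18.3249; hedge Δ=-0.7868, bond B=88.3523.
Self-financing check: at every node Δ·S+B equals the discounted successor values.

(0,0): Delta=-0.7868 Bond=88.3523
V0=18.3249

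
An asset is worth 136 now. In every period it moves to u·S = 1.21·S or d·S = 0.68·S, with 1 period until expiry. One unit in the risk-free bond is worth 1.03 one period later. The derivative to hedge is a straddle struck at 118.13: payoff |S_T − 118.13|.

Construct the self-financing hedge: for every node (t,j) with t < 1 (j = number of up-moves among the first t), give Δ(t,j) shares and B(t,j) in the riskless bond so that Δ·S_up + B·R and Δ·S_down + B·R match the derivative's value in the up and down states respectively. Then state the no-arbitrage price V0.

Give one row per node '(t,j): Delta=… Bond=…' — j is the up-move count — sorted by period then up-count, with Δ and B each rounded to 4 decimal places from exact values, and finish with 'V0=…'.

(0,0): Delta=0.2883 Bond=-0.9817
V0=38.2259

The replicating-portfolio and risk-neutral prices coincide; use p* = (1.03−0.68)/(1.21−0.68) = 0.6604 for the latter.
Payoff layer (t=1): V(1,0)=25.6500, V(1,1)=46.4300
Node (0,0) S=136.0000: V=(p*·46.4300+(1−p*)·25.6500)/1.03=38.2259; Δ=(46.4300−25.6500)/(164.5600−92.4800)=0.2883; B=V−Δ·S=-0.9817
The time-0 hedge costs 38.2259, which is the no-arbitrage price.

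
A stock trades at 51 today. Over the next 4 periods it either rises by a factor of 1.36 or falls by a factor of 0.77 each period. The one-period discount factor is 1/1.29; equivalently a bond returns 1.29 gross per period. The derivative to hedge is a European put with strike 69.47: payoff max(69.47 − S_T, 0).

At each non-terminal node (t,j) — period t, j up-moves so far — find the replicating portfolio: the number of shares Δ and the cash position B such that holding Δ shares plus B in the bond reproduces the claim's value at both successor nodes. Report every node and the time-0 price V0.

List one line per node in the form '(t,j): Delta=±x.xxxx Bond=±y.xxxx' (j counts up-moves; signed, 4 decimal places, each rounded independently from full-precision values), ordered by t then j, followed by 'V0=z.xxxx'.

Risk-neutral probability p* = (R−d)/(u−d) = (1.29−0.77)/(1.36−0.77) = 0.8814.
Terminal values V(4,·): V(4,0)=51.5419, V(4,1)=37.8049, V(4,2)=13.5420, V(4,3)=0.0000, V(4,4)=0.0000
(3,0): S=23.2832. Δ = (V_up−V_dn)/(S_up−S_dn) = (37.8049−51.5419)/(31.6651−17.9281) = -1.0000. V = [p*·37.8049 + (1−p*)·51.5419]/1.29 = 30.5695. B = V − Δ·S = 53.8527.
(3,1): S=41.1235. Δ = (V_up−V_dn)/(S_up−S_dn) = (13.5420−37.8049)/(55.9280−31.6651) = -1.0000. V = [p*·13.5420 + (1−p*)·37.8049]/1.29 = 12.7292. B = V − Δ·S = 53.8527.
(3,2): S=72.6338. Δ = (V_up−V_dn)/(S_up−S_dn) = (0.0000−13.5420)/(98.7820−55.9280) = -0.3160. V = [p*·0.0000 + (1−p*)·13.5420]/1.29 = 1.2455. B = V − Δ·S = 24.1980.
(3,3): S=128.2883. Δ = (V_up−V_dn)/(S_up−S_dn) = (0.0000−0.0000)/(174.4720−98.7820) = 0.0000. V = [p*·0.0000 + (1−p*)·0.0000]/1.29 = 0.0000. B = V − Δ·S = 0.0000.
(2,0): S=30.2379. Δ = (V_up−V_dn)/(S_up−S_dn) = (12.7292−30.5695)/(41.1235−23.2832) = -1.0000. V = [p*·12.7292 + (1−p*)·30.5695]/1.29 = 11.5084. B = V − Δ·S = 41.7463.
(2,1): S=53.4072. Δ = (V_up−V_dn)/(S_up−S_dn) = (1.2455−12.7292)/(72.6338−41.1235) = -0.3644. V = [p*·1.2455 + (1−p*)·12.7292]/1.29 = 2.0217. B = V − Δ·S = 21.4855.
(2,2): S=94.3296. Δ = (V_up−V_dn)/(S_up−S_dn) = (0.0000−1.2455)/(128.2883−72.6338) = -0.0224. V = [p*·0.0000 + (1−p*)·1.2455]/1.29 = 0.1145. B = V − Δ·S = 2.2255.
(1,0): S=39.2700. Δ = (V_up−V_dn)/(S_up−S_dn) = (2.0217−11.5084)/(53.4072−30.2379) = -0.4095. V = [p*·2.0217 + (1−p*)·11.5084]/1.29 = 2.4397. B = V − Δ·S = 18.5189.
(1,1): S=69.3600. Δ = (V_up−V_dn)/(S_up−S_dn) = (0.1145−2.0217)/(94.3296−53.4072) = -0.0466. V = [p*·0.1145 + (1−p*)·2.0217]/1.29 = 0.2642. B = V − Δ·S = 3.4966.
(0,0): S=51.0000. Δ = (V_up−V_dn)/(S_up−S_dn) = (0.2642−2.4397)/(69.3600−39.2700) = -0.0723. V = [p*·0.2642 + (1−p*)·2.4397]/1.29 = 0.4049. B = V − Δ·S = 4.0922.
Self-financing check: at every node Δ·S+B equals the discounted successor values.

(0,0): Delta=-0.0723 Bond=4.0922
(1,0): Delta=-0.4095 Bond=18.5189
(1,1): Delta=-0.0466 Bond=3.4966
(2,0): Delta=-1.0000 Bond=41.7463
(2,1): Delta=-0.3644 Bond=21.4855
(2,2): Delta=-0.0224 Bond=2.2255
(3,0): Delta=-1.0000 Bond=53.8527
(3,1): Delta=-1.0000 Bond=53.8527
(3,2): Delta=-0.3160 Bond=24.1980
(3,3): Delta=0.0000 Bond=0.0000
V0=0.4049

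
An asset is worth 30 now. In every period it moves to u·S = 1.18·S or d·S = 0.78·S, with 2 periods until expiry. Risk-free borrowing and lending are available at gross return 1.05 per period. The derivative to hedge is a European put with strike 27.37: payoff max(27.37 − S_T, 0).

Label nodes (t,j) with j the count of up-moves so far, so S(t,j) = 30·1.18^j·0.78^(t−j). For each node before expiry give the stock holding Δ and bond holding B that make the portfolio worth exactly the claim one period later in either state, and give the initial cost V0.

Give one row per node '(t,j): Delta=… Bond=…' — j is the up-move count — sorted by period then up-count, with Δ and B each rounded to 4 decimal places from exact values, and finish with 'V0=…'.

Since d<R<u, set p* = (R−d)/(u−d) = 0.6750; price each node as the discounted p*-expectation of its children.
Terminal payoffs: V(2,0)=9.1180, V(2,1)=0.0000, V(2,2)=0.0000
Node (1,0) S=23.4000: V=(p*·0.0000+(1−p*)·9.1180)/1.05=2.8222; Δ=(0.0000−9.1180)/(27.6120−18.2520)=-0.9741; B=V−Δ·S=25.6172
Node (1,1) S=35.4000: V=(p*·0.0000+(1−p*)·0.0000)/1.05=0.0000; Δ=(0.0000−0.0000)/(41.7720−27.6120)=0.0000; B=V−Δ·S=0.0000
Node (0,0) S=30.0000: V=(p*·0.0000+(1−p*)·2.8222)/1.05=0.8735; Δ=(0.0000−2.8222)/(35.4000−23.4000)=-0.2352; B=V−Δ·S=7.9291
Each (Δ,B) replicates both successor values, so the strategy is self-financing and V0 is arbitrage-free.

(0,0): Delta=-0.2352 Bond=7.9291
(1,0): Delta=-0.9741 Bond=25.6172
(1,1): Delta=0.0000 Bond=0.0000
V0=0.8735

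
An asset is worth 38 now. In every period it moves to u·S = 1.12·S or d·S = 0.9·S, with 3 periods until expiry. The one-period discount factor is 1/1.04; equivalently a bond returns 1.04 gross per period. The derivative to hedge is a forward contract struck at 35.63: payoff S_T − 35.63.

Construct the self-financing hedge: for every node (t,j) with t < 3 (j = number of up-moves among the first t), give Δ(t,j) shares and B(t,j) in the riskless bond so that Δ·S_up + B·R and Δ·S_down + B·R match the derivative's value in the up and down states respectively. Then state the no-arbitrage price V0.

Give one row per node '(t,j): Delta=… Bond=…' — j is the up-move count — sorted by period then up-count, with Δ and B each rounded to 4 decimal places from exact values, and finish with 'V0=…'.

Under the risk-neutral measure, an up-move has probability p* = (R−d)/(u−d) = 0.6364 and values discount at R = 1.04.
Terminal values V(3,·): V(3,0)=-7.9280, V(3,1)=-1.1564, V(3,2)=7.2705, V(3,3)=17.7573
  t=2,j=0: stock 30.7800 → up 34.4736 (V=-1.1564), down 27.7020 (V=-7.9280). Price -3.4796; hedge Δ=1.0000, bond B=-34.2596.
  t=2,j=1: stock 38.3040 → up 42.9005 (V=7.2705), down 34.4736 (V=-1.1564). Price 4.0444; hedge Δ=1.0000, bond B=-34.2596.
  t=2,j=2: stock 47.6672 → up 53.3873 (V=17.7573), down 42.9005 (V=7.2705). Price 13.4076; hedge Δ=1.0000, bond B=-34.2596.
  t=1,j=0: stock 34.2000 → up 38.3040 (V=4.0444), down 30.7800 (V=-3.4796). Price 1.2581; hedge Δ=1.0000, bond B=-32.9419.
  t=1,j=1: stock 42.5600 → up 47.6672 (V=13.4076), down 38.3040 (V=4.0444). Price 9.6181; hedge Δ=1.0000, bond B=-32.9419.
  t=0,j=0: stock 38.0000 → up 42.5600 (V=9.6181), down 34.2000 (V=1.2581). Price 6.3251; hedge Δ=1.0000, bond B=-31.6749.
Self-financing check: at every node Δ·S+B equals the discounted successor values.

(0,0): Delta=1.0000 Bond=-31.6749
(1,0): Delta=1.0000 Bond=-32.9419
(1,1): Delta=1.0000 Bond=-32.9419
(2,0): Delta=1.0000 Bond=-34.2596
(2,1): Delta=1.0000 Bond=-34.2596
(2,2): Delta=1.0000 Bond=-34.2596
V0=6.3251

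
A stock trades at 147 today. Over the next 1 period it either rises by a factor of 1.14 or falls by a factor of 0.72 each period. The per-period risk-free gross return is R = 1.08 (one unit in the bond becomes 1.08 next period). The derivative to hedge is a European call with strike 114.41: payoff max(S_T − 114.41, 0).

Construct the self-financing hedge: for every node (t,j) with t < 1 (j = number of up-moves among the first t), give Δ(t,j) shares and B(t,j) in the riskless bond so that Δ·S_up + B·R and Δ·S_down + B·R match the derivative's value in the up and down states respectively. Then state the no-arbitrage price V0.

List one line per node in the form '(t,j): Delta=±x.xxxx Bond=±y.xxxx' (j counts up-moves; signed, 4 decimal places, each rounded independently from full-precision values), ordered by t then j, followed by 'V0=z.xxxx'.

Risk-neutral probability p* = (R−d)/(u−d) = (1.08−0.72)/(1.14−0.72) = 0.8571.
Payoff layer (t=1): V(1,0)=0.0000, V(1,1)=53.1700
  t=0,j=0: stock 147.0000 → up 167.5800 (V=53.1700), down 105.8400 (V=0.0000). Price 42.1984; hedge Δ=0.8612, bond B=-84.3968.
Check: Δ(0,0)·S0 + B(0,0) = 42.1984 = V0.

(0,0): Delta=0.8612 Bond=-84.3968
V0=42.1984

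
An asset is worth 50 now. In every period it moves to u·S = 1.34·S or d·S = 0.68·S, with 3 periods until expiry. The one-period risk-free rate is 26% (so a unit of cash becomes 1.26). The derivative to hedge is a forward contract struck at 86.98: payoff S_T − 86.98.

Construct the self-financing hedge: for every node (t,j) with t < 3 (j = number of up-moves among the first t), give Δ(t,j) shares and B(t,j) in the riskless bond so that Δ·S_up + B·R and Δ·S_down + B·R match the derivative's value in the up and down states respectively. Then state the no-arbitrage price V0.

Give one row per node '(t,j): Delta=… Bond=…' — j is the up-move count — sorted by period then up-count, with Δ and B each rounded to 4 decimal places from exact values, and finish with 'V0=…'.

Since d<R<u, set p* = (R−d)/(u−d) = 0.8788; price each node as the discounted p*-expectation of its children.
At expiry t=3: V(3,0)=-71.2584, V(3,1)=-55.9992, V(3,2)=-25.9296, V(3,3)=33.3252
  t=2,j=0: stock 23.1200 → up 30.9808 (V=-55.9992), down 15.7216 (V=-71.2584). Price -45.9117; hedge Δ=1.0000, bond B=-69.0317.
  t=2,j=1: stock 45.5600 → up 61.0504 (V=-25.9296), down 30.9808 (V=-55.9992). Price -23.4717; hedge Δ=1.0000, bond B=-69.0317.
  t=2,j=2: stock 89.7800 → up 120.3052 (V=33.3252), down 61.0504 (V=-25.9296). Price 20.7483; hedge Δ=1.0000, bond B=-69.0317.
  t=1,j=0: stock 34.0000 → up 45.5600 (V=-23.4717), down 23.1200 (V=-45.9117). Price -20.7871; hedge Δ=1.0000, bond B=-54.7871.
  t=1,j=1: stock 67.0000 → up 89.7800 (V=20.7483), down 45.5600 (V=-23.4717). Price 12.2129; hedge Δ=1.0000, bond B=-54.7871.
  t=0,j=0: stock 50.0000 → up 67.0000 (V=12.2129), down 34.0000 (V=-20.7871). Price 6.5182; hedge Δ=1.0000, bond B=-43.4818.
The time-0 hedge costs 6.5182, which is the no-arbitrage price.

(0,0): Delta=1.0000 Bond=-43.4818
(1,0): Delta=1.0000 Bond=-54.7871
(1,1): Delta=1.0000 Bond=-54.7871
(2,0): Delta=1.0000 Bond=-69.0317
(2,1): Delta=1.0000 Bond=-69.0317
(2,2): Delta=1.0000 Bond=-69.0317
V0=6.5182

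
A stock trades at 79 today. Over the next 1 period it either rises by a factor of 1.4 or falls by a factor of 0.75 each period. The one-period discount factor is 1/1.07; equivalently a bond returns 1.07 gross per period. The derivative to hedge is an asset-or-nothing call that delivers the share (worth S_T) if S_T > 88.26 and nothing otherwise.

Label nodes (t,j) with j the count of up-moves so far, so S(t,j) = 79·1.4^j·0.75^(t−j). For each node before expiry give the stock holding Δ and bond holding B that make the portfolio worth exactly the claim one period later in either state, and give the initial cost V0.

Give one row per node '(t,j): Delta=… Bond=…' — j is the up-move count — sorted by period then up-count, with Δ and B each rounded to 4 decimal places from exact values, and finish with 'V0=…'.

Since d<R<u, set p* = (R−d)/(u−d) = 0.4923; price each node as the discounted p*-expectation of its children.
At expiry t=1: V(1,0)=0.0000, V(1,1)=110.6000
(0,0): S=79.0000. Δ = (V_up−V_dn)/(S_up−S_dn) = (110.6000−0.0000)/(110.6000−59.2500) = 2.1538. V = [p*·110.6000 + (1−p*)·0.0000]/1.07 = 50.8871. B = V − Δ·S = -119.2667.
Root portfolio cost Δ·79+B reproduces V0=50.8871.

(0,0): Delta=2.1538 Bond=-119.2667
V0=50.8871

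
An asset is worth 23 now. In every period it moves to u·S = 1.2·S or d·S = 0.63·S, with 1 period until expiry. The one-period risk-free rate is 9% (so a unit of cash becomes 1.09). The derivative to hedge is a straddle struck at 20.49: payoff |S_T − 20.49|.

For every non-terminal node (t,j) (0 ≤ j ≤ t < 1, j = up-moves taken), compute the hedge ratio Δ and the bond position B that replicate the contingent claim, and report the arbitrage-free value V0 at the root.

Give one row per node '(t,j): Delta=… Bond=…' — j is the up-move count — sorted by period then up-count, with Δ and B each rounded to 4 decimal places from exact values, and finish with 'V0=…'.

Risk-neutral probability p* = (R−d)/(u−d) = (1.09−0.63)/(1.2−0.63) = 0.8070.
Payoff layer (t=1): V(1,0)=6.0000, V(1,1)=7.1100
  t=0,j=0: stock 23.0000 → up 27.6000 (V=7.1100), down 14.4900 (V=6.0000). Price 6.3264; hedge Δ=0.0847, bond B=4.3790.
Root portfolio cost Δ·23+B reproduces V0=6.3264.

(0,0): Delta=0.0847 Bond=4.3790
V0=6.3264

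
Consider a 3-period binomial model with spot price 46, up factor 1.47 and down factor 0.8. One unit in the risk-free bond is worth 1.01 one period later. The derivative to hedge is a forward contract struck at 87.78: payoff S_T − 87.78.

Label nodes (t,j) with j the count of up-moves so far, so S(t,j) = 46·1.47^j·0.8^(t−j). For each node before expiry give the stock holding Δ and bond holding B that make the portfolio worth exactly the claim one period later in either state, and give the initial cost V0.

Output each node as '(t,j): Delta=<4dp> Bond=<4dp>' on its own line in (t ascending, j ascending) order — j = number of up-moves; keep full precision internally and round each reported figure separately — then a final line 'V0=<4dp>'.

Risk-neutral probability p* = (R−d)/(u−d) = (1.01−0.8)/(1.47−0.8) = 0.3134.
Terminal values V(3,·): V(3,0)=-64.2280, V(3,1)=-44.5032, V(3,2)=-8.2589, V(3,3)=58.3401
(2,0): S=29.4400. Δ = (V_up−V_dn)/(S_up−S_dn) = (-44.5032−-64.2280)/(43.2768−23.5520) = 1.0000. V = [p*·-44.5032 + (1−p*)·-64.2280]/1.01 = -57.4709. B = V − Δ·S = -86.9109.
(2,1): S=54.0960. Δ = (V_up−V_dn)/(S_up−S_dn) = (-8.2589−-44.5032)/(79.5211−43.2768) = 1.0000. V = [p*·-8.2589 + (1−p*)·-44.5032]/1.01 = -32.8149. B = V − Δ·S = -86.9109.
(2,2): S=99.4014. Δ = (V_up−V_dn)/(S_up−S_dn) = (58.3401−-8.2589)/(146.1201−79.5211) = 1.0000. V = [p*·58.3401 + (1−p*)·-8.2589]/1.01 = 12.4905. B = V − Δ·S = -86.9109.
(1,0): S=36.8000. Δ = (V_up−V_dn)/(S_up−S_dn) = (-32.8149−-57.4709)/(54.0960−29.4400) = 1.0000. V = [p*·-32.8149 + (1−p*)·-57.4709]/1.01 = -49.2504. B = V − Δ·S = -86.0504.
(1,1): S=67.6200. Δ = (V_up−V_dn)/(S_up−S_dn) = (12.4905−-32.8149)/(99.4014−54.0960) = 1.0000. V = [p*·12.4905 + (1−p*)·-32.8149]/1.01 = -18.4304. B = V − Δ·S = -86.0504.
(0,0): S=46.0000. Δ = (V_up−V_dn)/(S_up−S_dn) = (-18.4304−-49.2504)/(67.6200−36.8000) = 1.0000. V = [p*·-18.4304 + (1−p*)·-49.2504]/1.01 = -39.1984. B = V − Δ·S = -85.1984.
Check: Δ(0,0)·S0 + B(0,0) = -39.1984 = V0.

(0,0): Delta=1.0000 Bond=-85.1984
(1,0): Delta=1.0000 Bond=-86.0504
(1,1): Delta=1.0000 Bond=-86.0504
(2,0): Delta=1.0000 Bond=-86.9109
(2,1): Delta=1.0000 Bond=-86.9109
(2,2): Delta=1.0000 Bond=-86.9109
V0=-39.1984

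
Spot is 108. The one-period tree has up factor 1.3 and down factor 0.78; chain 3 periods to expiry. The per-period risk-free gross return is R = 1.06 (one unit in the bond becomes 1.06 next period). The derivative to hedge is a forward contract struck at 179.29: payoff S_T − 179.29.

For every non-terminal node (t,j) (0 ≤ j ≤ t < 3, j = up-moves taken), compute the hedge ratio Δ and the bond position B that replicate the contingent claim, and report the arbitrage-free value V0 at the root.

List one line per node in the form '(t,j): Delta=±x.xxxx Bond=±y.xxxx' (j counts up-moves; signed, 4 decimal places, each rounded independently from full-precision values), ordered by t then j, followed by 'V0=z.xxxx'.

Under the risk-neutral measure, an up-move has probability p* = (R−d)/(u−d) = 0.5385 and values discount at R = 1.06.
Payoff layer (t=3): V(3,0)=-128.0384, V(3,1)=-93.8706, V(3,2)=-36.9244, V(3,3)=57.9860
(2,0): S=65.7072. Δ = (V_up−V_dn)/(S_up−S_dn) = (-93.8706−-128.0384)/(85.4194−51.2516) = 1.0000. V = [p*·-93.8706 + (1−p*)·-128.0384]/1.06 = -103.4343. B = V − Δ·S = -169.1415.
(2,1): S=109.5120. Δ = (V_up−V_dn)/(S_up−S_dn) = (-36.9244−-93.8706)/(142.3656−85.4194) = 1.0000. V = [p*·-36.9244 + (1−p*)·-93.8706]/1.06 = -59.6295. B = V − Δ·S = -169.1415.
(2,2): S=182.5200. Δ = (V_up−V_dn)/(S_up−S_dn) = (57.9860−-36.9244)/(237.2760−142.3656) = 1.0000. V = [p*·57.9860 + (1−p*)·-36.9244]/1.06 = 13.3785. B = V − Δ·S = -169.1415.
(1,0): S=84.2400. Δ = (V_up−V_dn)/(S_up−S_dn) = (-59.6295−-103.4343)/(109.5120−65.7072) = 1.0000. V = [p*·-59.6295 + (1−p*)·-103.4343]/1.06 = -75.3275. B = V − Δ·S = -159.5675.
(1,1): S=140.4000. Δ = (V_up−V_dn)/(S_up−S_dn) = (13.3785−-59.6295)/(182.5200−109.5120) = 1.0000. V = [p*·13.3785 + (1−p*)·-59.6295]/1.06 = -19.1675. B = V − Δ·S = -159.5675.
(0,0): S=108.0000. Δ = (V_up−V_dn)/(S_up−S_dn) = (-19.1675−-75.3275)/(140.4000−84.2400) = 1.0000. V = [p*·-19.1675 + (1−p*)·-75.3275]/1.06 = -42.5353. B = V − Δ·S = -150.5353.
Each (Δ,B) replicates both successor values, so the strategy is self-financing and V0 is arbitrage-free.

(0,0): Delta=1.0000 Bond=-150.5353
(1,0): Delta=1.0000 Bond=-159.5675
(1,1): Delta=1.0000 Bond=-159.5675
(2,0): Delta=1.0000 Bond=-169.1415
(2,1): Delta=1.0000 Bond=-169.1415
(2,2): Delta=1.0000 Bond=-169.1415
V0=-42.5353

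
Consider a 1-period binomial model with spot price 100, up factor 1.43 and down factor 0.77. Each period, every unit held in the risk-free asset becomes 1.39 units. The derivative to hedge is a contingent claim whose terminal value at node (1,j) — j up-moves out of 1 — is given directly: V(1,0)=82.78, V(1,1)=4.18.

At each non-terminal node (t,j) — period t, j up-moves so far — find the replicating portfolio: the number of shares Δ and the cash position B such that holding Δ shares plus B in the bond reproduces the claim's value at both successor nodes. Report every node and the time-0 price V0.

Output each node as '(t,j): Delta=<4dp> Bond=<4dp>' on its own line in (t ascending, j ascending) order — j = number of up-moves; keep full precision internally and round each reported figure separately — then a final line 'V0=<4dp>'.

No-arbitrage ⇒ martingale measure with p* = (R−d)/(u−d) = 0.9394.
Payoff layer (t=1): V(1,0)=82.7800, V(1,1)=4.1800
  t=0,j=0: stock 100.0000 → up 143.0000 (V=4.1800), down 77.0000 (V=82.7800). Price 6.4343; hedge Δ=-1.1909, bond B=125.5252.
Each (Δ,B) replicates both successor values, so the strategy is self-financing and V0 is arbitrage-free.

(0,0): Delta=-1.1909 Bond=125.5252
V0=6.4343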